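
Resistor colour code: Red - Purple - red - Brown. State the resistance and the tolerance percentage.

Red → 2 (first significant figure)
Violet → 7 (second significant figure)
Red → ×10^2 multiplier
Brown → ±1% tolerance
27 × 100 = 2700 Ω

2700 Ω ±1%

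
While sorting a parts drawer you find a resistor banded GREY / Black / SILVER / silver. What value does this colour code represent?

Grey → 8 (first significant figure)
Black → 0 (second significant figure)
Silver → ×0.01 multiplier
80 × 0.01 = 0.8 Ω

0.8 Ω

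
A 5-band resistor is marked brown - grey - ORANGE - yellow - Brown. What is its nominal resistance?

Brown → 1 (first significant figure)
Grey → 8 (second significant figure)
Orange → 3 (third significant figure)
Yellow → ×10^4 multiplier
183 × 10000 = 1830000 Ω

1830000 Ω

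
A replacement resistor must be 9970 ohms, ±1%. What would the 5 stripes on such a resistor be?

9970 Ω = 997 × 10^1.
9 → white
9 → white
7 → violet
Multiplier 10^1 → brown.
±1% tolerance → brown.

white, white, violet, brown, brown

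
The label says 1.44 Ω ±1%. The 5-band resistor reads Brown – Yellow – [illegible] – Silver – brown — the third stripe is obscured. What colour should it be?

yellow

1.44 Ω = 144 × 10^-2.
The third band gives digit 4 of the significand, and 4 is yellow.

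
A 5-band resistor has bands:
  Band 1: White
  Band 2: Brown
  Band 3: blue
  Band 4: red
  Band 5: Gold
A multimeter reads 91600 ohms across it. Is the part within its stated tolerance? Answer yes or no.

White → 9 (first significant figure)
Brown → 1 (second significant figure)
Blue → 6 (third significant figure)
Red → ×10^2 multiplier
Gold → ±5% tolerance
916 × 100 = 91600 Ω
Allowed range: 87020 Ω to 96180 Ω.
91600 ohms lies inside that range.

yes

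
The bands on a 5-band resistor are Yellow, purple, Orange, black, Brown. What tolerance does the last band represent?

±1%

The last band, brown, is the tolerance band.
Brown corresponds to ±1%.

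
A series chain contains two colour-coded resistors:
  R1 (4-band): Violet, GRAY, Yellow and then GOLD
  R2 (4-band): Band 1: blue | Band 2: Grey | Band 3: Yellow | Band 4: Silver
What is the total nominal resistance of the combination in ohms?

1460000 Ω

R1: violet, grey → 78; yellow ×10^4 → 780000 Ω.
R2: blue, grey → 68; yellow ×10^4 → 680000 Ω.
Series: 780000 + 680000 = 1460000 Ω.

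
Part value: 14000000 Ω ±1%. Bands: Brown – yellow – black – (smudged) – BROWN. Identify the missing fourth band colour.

14000000 Ω = 140 × 10^5.
The fourth band is the multiplier, 10^5, which is green.

green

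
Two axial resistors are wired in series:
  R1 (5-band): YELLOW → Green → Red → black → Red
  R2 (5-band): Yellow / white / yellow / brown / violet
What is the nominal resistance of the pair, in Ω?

R1: yellow, green, red → 452; black ×1 → 452 Ω.
R2: yellow, white, yellow → 494; brown ×10 → 4940 Ω.
Series: 452 + 4940 = 5392 Ω.

5392 Ω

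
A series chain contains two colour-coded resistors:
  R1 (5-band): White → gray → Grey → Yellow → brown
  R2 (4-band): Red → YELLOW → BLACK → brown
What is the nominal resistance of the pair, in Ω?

R1: white, grey, grey → 988; yellow ×10^4 → 9880000 Ω.
R2: red, yellow → 24; black ×1 → 24 Ω.
Series: 9880000 + 24 = 9880024 Ω.

9880024 Ω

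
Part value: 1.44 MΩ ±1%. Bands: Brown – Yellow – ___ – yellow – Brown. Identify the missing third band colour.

1440000 Ω = 144 × 10^4.
The third band gives digit 4 of the significand, and 4 is yellow.

yellow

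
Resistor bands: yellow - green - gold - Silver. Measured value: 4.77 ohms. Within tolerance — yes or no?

Yellow → 4 (first significant figure)
Green → 5 (second significant figure)
Gold → ×0.1 multiplier
Silver → ±10% tolerance
45 × 0.1 = 4.5 Ω
Allowed range: 4.05 Ω to 4.95 Ω.
4.77 ohms lies inside that range.

yes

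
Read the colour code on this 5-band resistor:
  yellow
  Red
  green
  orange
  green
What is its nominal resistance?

Yellow → 4 (first significant figure)
Red → 2 (second significant figure)
Green → 5 (third significant figure)
Orange → ×10^3 multiplier
425 × 1000 = 425000 Ω

425000 Ω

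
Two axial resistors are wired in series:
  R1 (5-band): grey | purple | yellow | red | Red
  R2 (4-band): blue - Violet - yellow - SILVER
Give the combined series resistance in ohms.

R1: grey, violet, yellow → 874; red ×10^2 → 87400 Ω.
R2: blue, violet → 67; yellow ×10^4 → 670000 Ω.
Series: 87400 + 670000 = 757400 Ω.

757400 Ω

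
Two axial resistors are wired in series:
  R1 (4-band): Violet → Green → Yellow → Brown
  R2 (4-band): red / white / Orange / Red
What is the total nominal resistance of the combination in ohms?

779000 Ω

R1: violet, green → 75; yellow ×10^4 → 750000 Ω.
R2: red, white → 29; orange ×10^3 → 29000 Ω.
Series: 750000 + 29000 = 779000 Ω.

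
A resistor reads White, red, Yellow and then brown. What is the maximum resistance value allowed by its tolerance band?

929200 Ω

White → 9 (first significant figure)
Red → 2 (second significant figure)
Yellow → ×10^4 multiplier
Brown → ±1% tolerance
92 × 10000 = 920000 Ω
Maximum = 920000 × (1 + 1/100) = 929200 Ω.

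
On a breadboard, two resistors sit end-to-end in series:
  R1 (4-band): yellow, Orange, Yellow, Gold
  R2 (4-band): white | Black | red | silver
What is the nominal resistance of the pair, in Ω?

R1: yellow, orange → 43; yellow ×10^4 → 430000 Ω.
R2: white, black → 90; red ×10^2 → 9000 Ω.
Series: 430000 + 9000 = 439000 Ω.

439000 Ω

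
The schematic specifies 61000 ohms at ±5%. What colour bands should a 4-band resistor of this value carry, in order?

blue, brown, orange, gold

61000 Ω = 61 × 10^3.
6 → blue
1 → brown
Multiplier 10^3 → orange.
±5% tolerance → gold.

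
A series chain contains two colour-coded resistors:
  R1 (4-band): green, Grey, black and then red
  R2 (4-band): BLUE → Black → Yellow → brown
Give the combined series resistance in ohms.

R1: green, grey → 58; black ×1 → 58 Ω.
R2: blue, black → 60; yellow ×10^4 → 600000 Ω.
Series: 58 + 600000 = 600058 Ω.

600058 Ω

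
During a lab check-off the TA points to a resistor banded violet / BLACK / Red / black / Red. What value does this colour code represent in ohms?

Violet → 7 (first significant figure)
Black → 0 (second significant figure)
Red → 2 (third significant figure)
Black → ×1 multiplier
702 × 1 = 702 Ω

702 Ω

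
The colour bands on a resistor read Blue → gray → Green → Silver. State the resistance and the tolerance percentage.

Blue → 6 (first significant figure)
Grey → 8 (second significant figure)
Green → ×10^5 multiplier
Silver → ±10% tolerance
68 × 100000 = 6800000 Ω

6800000 Ω ±10%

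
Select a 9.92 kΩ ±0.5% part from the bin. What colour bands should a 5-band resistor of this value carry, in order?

9920 Ω = 992 × 10^1.
9 → white
9 → white
2 → red
Multiplier 10^1 → brown.
±0.5% tolerance → green.

white, white, red, brown, green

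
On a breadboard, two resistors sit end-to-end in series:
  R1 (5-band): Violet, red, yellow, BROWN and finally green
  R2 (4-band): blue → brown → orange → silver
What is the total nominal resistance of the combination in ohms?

68240 Ω

R1: violet, red, yellow → 724; brown ×10 → 7240 Ω.
R2: blue, brown → 61; orange ×10^3 → 61000 Ω.
Series: 7240 + 61000 = 68240 Ω.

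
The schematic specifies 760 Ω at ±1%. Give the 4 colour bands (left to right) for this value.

violet, blue, brown, brown

760 Ω = 76 × 10^1.
7 → violet
6 → blue
Multiplier 10^1 → brown.
±1% tolerance → brown.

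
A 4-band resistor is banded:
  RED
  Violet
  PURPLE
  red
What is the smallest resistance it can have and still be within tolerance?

Red → 2 (first significant figure)
Violet → 7 (second significant figure)
Violet → ×10^7 multiplier
Red → ±2% tolerance
27 × 10000000 = 270000000 Ω
Smallest = 270000000 × (1 − 2/100) = 264600000 Ω.

264600000 Ω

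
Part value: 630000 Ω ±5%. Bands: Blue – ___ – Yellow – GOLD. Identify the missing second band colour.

630000 Ω = 63 × 10^4.
The second band gives digit 3 of the significand, and 3 is orange.

orange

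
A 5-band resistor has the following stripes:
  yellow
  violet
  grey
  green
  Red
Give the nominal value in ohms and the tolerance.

Yellow → 4 (first significant figure)
Violet → 7 (second significant figure)
Grey → 8 (third significant figure)
Green → ×10^5 multiplier
Red → ±2% tolerance
478 × 100000 = 47800000 Ω

47800000 Ω ±2%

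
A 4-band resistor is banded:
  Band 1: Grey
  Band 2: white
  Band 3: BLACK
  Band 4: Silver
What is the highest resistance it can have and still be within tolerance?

97.9 Ω

Grey → 8 (first significant figure)
White → 9 (second significant figure)
Black → ×1 multiplier
Silver → ±10% tolerance
89 × 1 = 89 Ω
Highest = 89 × (1 + 10/100) = 97.9 Ω.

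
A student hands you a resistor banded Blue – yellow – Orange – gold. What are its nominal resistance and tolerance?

64000 Ω ±5%

Blue → 6 (first significant figure)
Yellow → 4 (second significant figure)
Orange → ×10^3 multiplier
Gold → ±5% tolerance
64 × 1000 = 64000 Ω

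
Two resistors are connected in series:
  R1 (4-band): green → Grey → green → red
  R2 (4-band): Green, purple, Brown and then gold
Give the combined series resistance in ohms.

R1: green, grey → 58; green ×10^5 → 5800000 Ω.
R2: green, violet → 57; brown ×10 → 570 Ω.
Series: 5800000 + 570 = 5800570 Ω.

5800570 Ω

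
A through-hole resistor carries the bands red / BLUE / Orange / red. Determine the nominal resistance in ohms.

Red → 2 (first significant figure)
Blue → 6 (second significant figure)
Orange → ×10^3 multiplier
26 × 1000 = 26000 Ω

26000 Ω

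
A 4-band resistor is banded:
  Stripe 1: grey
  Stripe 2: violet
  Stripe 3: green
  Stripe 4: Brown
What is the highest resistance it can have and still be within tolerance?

Grey → 8 (first significant figure)
Violet → 7 (second significant figure)
Green → ×10^5 multiplier
Brown → ±1% tolerance
87 × 100000 = 8700000 Ω
Highest = 8700000 × (1 + 1/100) = 8787000 Ω.

8787000 Ω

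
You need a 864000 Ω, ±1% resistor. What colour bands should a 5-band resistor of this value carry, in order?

864000 Ω = 864 × 10^3.
8 → grey
6 → blue
4 → yellow
Multiplier 10^3 → orange.
±1% tolerance → brown.

grey, blue, yellow, orange, brown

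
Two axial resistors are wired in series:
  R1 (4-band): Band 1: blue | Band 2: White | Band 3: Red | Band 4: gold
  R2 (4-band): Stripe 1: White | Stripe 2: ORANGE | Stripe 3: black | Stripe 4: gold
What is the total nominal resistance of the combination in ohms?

6993 Ω

R1: blue, white → 69; red ×10^2 → 6900 Ω.
R2: white, orange → 93; black ×1 → 93 Ω.
Series: 6900 + 93 = 6993 Ω.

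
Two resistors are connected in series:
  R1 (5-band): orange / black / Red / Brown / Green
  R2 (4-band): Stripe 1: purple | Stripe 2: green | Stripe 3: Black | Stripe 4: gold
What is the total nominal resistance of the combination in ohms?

R1: orange, black, red → 302; brown ×10 → 3020 Ω.
R2: violet, green → 75; black ×1 → 75 Ω.
Series: 3020 + 75 = 3095 Ω.

3095 Ω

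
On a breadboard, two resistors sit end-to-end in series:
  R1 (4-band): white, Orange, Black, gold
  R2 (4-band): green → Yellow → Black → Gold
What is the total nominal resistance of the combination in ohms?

R1: white, orange → 93; black ×1 → 93 Ω.
R2: green, yellow → 54; black ×1 → 54 Ω.
Series: 93 + 54 = 147 Ω.

147 Ω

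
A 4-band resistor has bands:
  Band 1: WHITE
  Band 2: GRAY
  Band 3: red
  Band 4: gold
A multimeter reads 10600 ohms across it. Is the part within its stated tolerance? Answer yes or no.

White → 9 (first significant figure)
Grey → 8 (second significant figure)
Red → ×10^2 multiplier
Gold → ±5% tolerance
98 × 100 = 9800 Ω
Allowed range: 9310 Ω to 10290 Ω.
10600 ohms lies outside that range.

no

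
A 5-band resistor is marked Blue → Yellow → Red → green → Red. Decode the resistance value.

64200000 Ω

Blue → 6 (first significant figure)
Yellow → 4 (second significant figure)
Red → 2 (third significant figure)
Green → ×10^5 multiplier
642 × 100000 = 64200000 Ω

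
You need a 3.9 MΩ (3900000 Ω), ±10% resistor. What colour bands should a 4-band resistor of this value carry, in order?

3900000 Ω = 39 × 10^5.
3 → orange
9 → white
Multiplier 10^5 → green.
±10% tolerance → silver.

orange, white, green, silver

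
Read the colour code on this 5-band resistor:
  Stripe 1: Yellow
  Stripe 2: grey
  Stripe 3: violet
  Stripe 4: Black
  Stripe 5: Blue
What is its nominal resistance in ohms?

487 Ω

Yellow → 4 (first significant figure)
Grey → 8 (second significant figure)
Violet → 7 (third significant figure)
Black → ×1 multiplier
487 × 1 = 487 Ω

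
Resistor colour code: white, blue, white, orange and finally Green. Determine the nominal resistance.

969000 Ω

White → 9 (first significant figure)
Blue → 6 (second significant figure)
White → 9 (third significant figure)
Orange → ×10^3 multiplier
969 × 1000 = 969000 Ω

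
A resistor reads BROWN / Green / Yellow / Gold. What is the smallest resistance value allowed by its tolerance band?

Brown → 1 (first significant figure)
Green → 5 (second significant figure)
Yellow → ×10^4 multiplier
Gold → ±5% tolerance
15 × 10000 = 150000 Ω
Smallest = 150000 × (1 − 5/100) = 142500 Ω.

142500 Ω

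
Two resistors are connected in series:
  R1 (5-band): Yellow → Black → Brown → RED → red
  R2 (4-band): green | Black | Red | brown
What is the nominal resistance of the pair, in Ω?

R1: yellow, black, brown → 401; red ×10^2 → 40100 Ω.
R2: green, black → 50; red ×10^2 → 5000 Ω.
Series: 40100 + 5000 = 45100 Ω.

45100 Ω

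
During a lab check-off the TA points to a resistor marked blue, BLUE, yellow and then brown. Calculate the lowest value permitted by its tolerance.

653400 Ω

Blue → 6 (first significant figure)
Blue → 6 (second significant figure)
Yellow → ×10^4 multiplier
Brown → ±1% tolerance
66 × 10000 = 660000 Ω
Lowest = 660000 × (1 − 1/100) = 653400 Ω.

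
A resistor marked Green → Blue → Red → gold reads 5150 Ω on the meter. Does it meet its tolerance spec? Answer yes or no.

Green → 5 (first significant figure)
Blue → 6 (second significant figure)
Red → ×10^2 multiplier
Gold → ±5% tolerance
56 × 100 = 5600 Ω
Allowed range: 5320 Ω to 5880 Ω.
5150 Ω lies outside that range.

no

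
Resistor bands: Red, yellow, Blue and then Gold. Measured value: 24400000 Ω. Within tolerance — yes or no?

yes

Red → 2 (first significant figure)
Yellow → 4 (second significant figure)
Blue → ×10^6 multiplier
Gold → ±5% tolerance
24 × 1000000 = 24000000 Ω
Allowed range: 22800000 Ω to 25200000 Ω.
24400000 Ω lies inside that range.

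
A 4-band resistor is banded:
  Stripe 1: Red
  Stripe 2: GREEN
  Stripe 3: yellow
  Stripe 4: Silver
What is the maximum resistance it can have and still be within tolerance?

275000 Ω

Red → 2 (first significant figure)
Green → 5 (second significant figure)
Yellow → ×10^4 multiplier
Silver → ±10% tolerance
25 × 10000 = 250000 Ω
Maximum = 250000 × (1 + 10/100) = 275000 Ω.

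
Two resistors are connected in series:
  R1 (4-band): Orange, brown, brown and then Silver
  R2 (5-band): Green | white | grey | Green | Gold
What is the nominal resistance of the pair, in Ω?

R1: orange, brown → 31; brown ×10 → 310 Ω.
R2: green, white, grey → 598; green ×10^5 → 59800000 Ω.
Series: 310 + 59800000 = 59800310 Ω.

59800310 Ω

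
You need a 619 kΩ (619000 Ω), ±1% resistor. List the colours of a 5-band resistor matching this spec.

blue, brown, white, orange, brown

619000 Ω = 619 × 10^3.
6 → blue
1 → brown
9 → white
Multiplier 10^3 → orange.
±1% tolerance → brown.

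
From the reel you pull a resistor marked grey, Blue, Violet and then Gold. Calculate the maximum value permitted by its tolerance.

903000000 Ω

Grey → 8 (first significant figure)
Blue → 6 (second significant figure)
Violet → ×10^7 multiplier
Gold → ±5% tolerance
86 × 10000000 = 860000000 Ω
Maximum = 860000000 × (1 + 5/100) = 903000000 Ω.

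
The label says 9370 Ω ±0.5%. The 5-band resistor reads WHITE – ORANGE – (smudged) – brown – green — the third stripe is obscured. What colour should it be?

9370 Ω = 937 × 10^1.
The third band gives digit 7 of the significand, and 7 is violet.

violet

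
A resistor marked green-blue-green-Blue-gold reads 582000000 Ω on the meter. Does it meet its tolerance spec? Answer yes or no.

yes

Green → 5 (first significant figure)
Blue → 6 (second significant figure)
Green → 5 (third significant figure)
Blue → ×10^6 multiplier
Gold → ±5% tolerance
565 × 1000000 = 565000000 Ω
Allowed range: 536750000 Ω to 593250000 Ω.
582000000 Ω lies inside that range.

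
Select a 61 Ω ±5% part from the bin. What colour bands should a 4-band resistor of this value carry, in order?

blue, brown, black, gold

61 Ω = 61 × 10^0.
6 → blue
1 → brown
Multiplier 10^0 → black.
±5% tolerance → gold.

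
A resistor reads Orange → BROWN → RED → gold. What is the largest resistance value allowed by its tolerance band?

3255 Ω

Orange → 3 (first significant figure)
Brown → 1 (second significant figure)
Red → ×10^2 multiplier
Gold → ±5% tolerance
31 × 100 = 3100 Ω
Largest = 3100 × (1 + 5/100) = 3255 Ω.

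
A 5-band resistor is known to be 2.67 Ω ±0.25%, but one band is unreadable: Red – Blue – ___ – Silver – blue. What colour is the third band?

2.67 Ω = 267 × 10^-2.
The third band gives digit 7 of the significand, and 7 is violet.

violet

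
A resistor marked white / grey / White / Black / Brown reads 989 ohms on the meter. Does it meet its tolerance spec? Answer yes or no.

yes

White → 9 (first significant figure)
Grey → 8 (second significant figure)
White → 9 (third significant figure)
Black → ×1 multiplier
Brown → ±1% tolerance
989 × 1 = 989 Ω
Allowed range: 979.11 Ω to 998.89 Ω.
989 ohms lies inside that range.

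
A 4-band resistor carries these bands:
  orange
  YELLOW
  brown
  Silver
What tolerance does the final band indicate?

±10%

The last band, silver, is the tolerance band.
Silver corresponds to ±10%.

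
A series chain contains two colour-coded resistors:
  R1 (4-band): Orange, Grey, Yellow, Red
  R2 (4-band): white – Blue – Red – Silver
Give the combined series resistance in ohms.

389600 Ω

R1: orange, grey → 38; yellow ×10^4 → 380000 Ω.
R2: white, blue → 96; red ×10^2 → 9600 Ω.
Series: 380000 + 9600 = 389600 Ω.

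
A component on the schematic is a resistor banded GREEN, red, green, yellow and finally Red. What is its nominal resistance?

Green → 5 (first significant figure)
Red → 2 (second significant figure)
Green → 5 (third significant figure)
Yellow → ×10^4 multiplier
525 × 10000 = 5250000 Ω

5250000 Ω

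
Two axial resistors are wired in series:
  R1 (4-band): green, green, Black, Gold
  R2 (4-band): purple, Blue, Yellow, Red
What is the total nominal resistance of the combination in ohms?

R1: green, green → 55; black ×1 → 55 Ω.
R2: violet, blue → 76; yellow ×10^4 → 760000 Ω.
Series: 55 + 760000 = 760055 Ω.

760055 Ω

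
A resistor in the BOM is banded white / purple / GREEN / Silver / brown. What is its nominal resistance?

9.75 Ω

White → 9 (first significant figure)
Violet → 7 (second significant figure)
Green → 5 (third significant figure)
Silver → ×0.01 multiplier
975 × 0.01 = 9.75 Ω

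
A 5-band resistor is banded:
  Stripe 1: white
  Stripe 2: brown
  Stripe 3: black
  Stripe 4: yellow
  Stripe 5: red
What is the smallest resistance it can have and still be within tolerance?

8918000 Ω

White → 9 (first significant figure)
Brown → 1 (second significant figure)
Black → 0 (third significant figure)
Yellow → ×10^4 multiplier
Red → ±2% tolerance
910 × 10000 = 9100000 Ω
Smallest = 9100000 × (1 − 2/100) = 8918000 Ω.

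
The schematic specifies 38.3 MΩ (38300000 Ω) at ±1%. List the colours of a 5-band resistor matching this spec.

orange, grey, orange, green, brown

38300000 Ω = 383 × 10^5.
3 → orange
8 → grey
3 → orange
Multiplier 10^5 → green.
±1% tolerance → brown.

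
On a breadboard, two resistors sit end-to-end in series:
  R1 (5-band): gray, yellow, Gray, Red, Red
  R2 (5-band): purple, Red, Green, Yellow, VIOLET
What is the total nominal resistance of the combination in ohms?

R1: grey, yellow, grey → 848; red ×10^2 → 84800 Ω.
R2: violet, red, green → 725; yellow ×10^4 → 7250000 Ω.
Series: 84800 + 7250000 = 7334800 Ω.

7334800 Ω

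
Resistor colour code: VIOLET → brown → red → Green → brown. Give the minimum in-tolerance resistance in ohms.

Violet → 7 (first significant figure)
Brown → 1 (second significant figure)
Red → 2 (third significant figure)
Green → ×10^5 multiplier
Brown → ±1% tolerance
712 × 100000 = 71200000 Ω
Minimum = 71200000 × (1 − 1/100) = 70488000 Ω.

70488000 Ω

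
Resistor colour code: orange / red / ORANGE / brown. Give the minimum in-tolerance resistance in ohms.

Orange → 3 (first significant figure)
Red → 2 (second significant figure)
Orange → ×10^3 multiplier
Brown → ±1% tolerance
32 × 1000 = 32000 Ω
Minimum = 32000 × (1 − 1/100) = 31680 Ω.

31680 Ω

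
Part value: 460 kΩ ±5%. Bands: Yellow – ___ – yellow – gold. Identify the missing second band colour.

blue

460000 Ω = 46 × 10^4.
The second band gives digit 6 of the significand, and 6 is blue.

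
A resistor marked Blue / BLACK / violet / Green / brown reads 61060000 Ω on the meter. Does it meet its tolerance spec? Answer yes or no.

Blue → 6 (first significant figure)
Black → 0 (second significant figure)
Violet → 7 (third significant figure)
Green → ×10^5 multiplier
Brown → ±1% tolerance
607 × 100000 = 60700000 Ω
Allowed range: 60093000 Ω to 61307000 Ω.
61060000 Ω lies inside that range.

yes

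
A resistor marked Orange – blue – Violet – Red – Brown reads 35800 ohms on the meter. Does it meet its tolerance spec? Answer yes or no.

no

Orange → 3 (first significant figure)
Blue → 6 (second significant figure)
Violet → 7 (third significant figure)
Red → ×10^2 multiplier
Brown → ±1% tolerance
367 × 100 = 36700 Ω
Allowed range: 36333 Ω to 37067 Ω.
35800 ohms lies outside that range.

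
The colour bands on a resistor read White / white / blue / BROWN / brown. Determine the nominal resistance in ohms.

9960 Ω

White → 9 (first significant figure)
White → 9 (second significant figure)
Blue → 6 (third significant figure)
Brown → ×10 multiplier
996 × 10 = 9960 Ω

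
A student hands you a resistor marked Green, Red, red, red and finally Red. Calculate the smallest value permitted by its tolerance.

Green → 5 (first significant figure)
Red → 2 (second significant figure)
Red → 2 (third significant figure)
Red → ×10^2 multiplier
Red → ±2% tolerance
522 × 100 = 52200 Ω
Smallest = 52200 × (1 − 2/100) = 51156 Ω.

51156 Ω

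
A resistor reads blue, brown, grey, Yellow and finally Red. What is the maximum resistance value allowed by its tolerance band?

Blue → 6 (first significant figure)
Brown → 1 (second significant figure)
Grey → 8 (third significant figure)
Yellow → ×10^4 multiplier
Red → ±2% tolerance
618 × 10000 = 6180000 Ω
Maximum = 6180000 × (1 + 2/100) = 6303600 Ω.

6303600 Ω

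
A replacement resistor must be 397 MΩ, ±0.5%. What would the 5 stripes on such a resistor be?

397000000 Ω = 397 × 10^6.
3 → orange
9 → white
7 → violet
Multiplier 10^6 → blue.
±0.5% tolerance → green.

orange, white, violet, blue, green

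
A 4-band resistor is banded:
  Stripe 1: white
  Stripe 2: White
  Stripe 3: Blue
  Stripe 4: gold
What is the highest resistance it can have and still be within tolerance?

White → 9 (first significant figure)
White → 9 (second significant figure)
Blue → ×10^6 multiplier
Gold → ±5% tolerance
99 × 1000000 = 99000000 Ω
Highest = 99000000 × (1 + 5/100) = 103950000 Ω.

103950000 Ω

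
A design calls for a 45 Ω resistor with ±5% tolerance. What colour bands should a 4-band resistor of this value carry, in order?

yellow, green, black, gold

45 Ω = 45 × 10^0.
4 → yellow
5 → green
Multiplier 10^0 → black.
±5% tolerance → gold.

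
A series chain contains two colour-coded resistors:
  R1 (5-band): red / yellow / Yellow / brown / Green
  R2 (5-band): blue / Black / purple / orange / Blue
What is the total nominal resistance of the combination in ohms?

R1: red, yellow, yellow → 244; brown ×10 → 2440 Ω.
R2: blue, black, violet → 607; orange ×10^3 → 607000 Ω.
Series: 2440 + 607000 = 609440 Ω.

609440 Ω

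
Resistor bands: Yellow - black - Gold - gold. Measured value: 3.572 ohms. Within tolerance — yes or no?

no

Yellow → 4 (first significant figure)
Black → 0 (second significant figure)
Gold → ×0.1 multiplier
Gold → ±5% tolerance
40 × 0.1 = 4 Ω
Allowed range: 3.8 Ω to 4.2 Ω.
3.572 ohms lies outside that range.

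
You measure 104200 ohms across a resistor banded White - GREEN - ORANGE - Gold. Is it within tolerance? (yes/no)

White → 9 (first significant figure)
Green → 5 (second significant figure)
Orange → ×10^3 multiplier
Gold → ±5% tolerance
95 × 1000 = 95000 Ω
Allowed range: 90250 Ω to 99750 Ω.
104200 ohms lies outside that range.

no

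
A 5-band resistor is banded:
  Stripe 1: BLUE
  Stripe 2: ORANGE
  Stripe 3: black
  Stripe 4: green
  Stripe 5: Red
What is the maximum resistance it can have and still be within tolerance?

Blue → 6 (first significant figure)
Orange → 3 (second significant figure)
Black → 0 (third significant figure)
Green → ×10^5 multiplier
Red → ±2% tolerance
630 × 100000 = 63000000 Ω
Maximum = 63000000 × (1 + 2/100) = 64260000 Ω.

64260000 Ω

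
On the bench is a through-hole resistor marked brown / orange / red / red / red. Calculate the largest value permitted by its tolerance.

Brown → 1 (first significant figure)
Orange → 3 (second significant figure)
Red → 2 (third significant figure)
Red → ×10^2 multiplier
Red → ±2% tolerance
132 × 100 = 13200 Ω
Largest = 13200 × (1 + 2/100) = 13464 Ω.

13464 Ω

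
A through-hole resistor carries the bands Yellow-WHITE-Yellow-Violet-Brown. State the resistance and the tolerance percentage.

Yellow → 4 (first significant figure)
White → 9 (second significant figure)
Yellow → 4 (third significant figure)
Violet → ×10^7 multiplier
Brown → ±1% tolerance
494 × 10000000 = 4940000000 Ω

4940000000 Ω ±1%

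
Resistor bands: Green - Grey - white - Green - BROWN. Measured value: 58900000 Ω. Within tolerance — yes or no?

Green → 5 (first significant figure)
Grey → 8 (second significant figure)
White → 9 (third significant figure)
Green → ×10^5 multiplier
Brown → ±1% tolerance
589 × 100000 = 58900000 Ω
Allowed range: 58311000 Ω to 59489000 Ω.
58900000 Ω lies inside that range.

yes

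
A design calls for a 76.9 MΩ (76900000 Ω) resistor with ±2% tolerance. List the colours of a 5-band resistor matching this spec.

violet, blue, white, green, red

76900000 Ω = 769 × 10^5.
7 → violet
6 → blue
9 → white
Multiplier 10^5 → green.
±2% tolerance → red.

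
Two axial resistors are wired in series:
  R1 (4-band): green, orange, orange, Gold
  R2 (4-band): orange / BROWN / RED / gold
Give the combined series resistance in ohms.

56100 Ω

R1: green, orange → 53; orange ×10^3 → 53000 Ω.
R2: orange, brown → 31; red ×10^2 → 3100 Ω.
Series: 53000 + 3100 = 56100 Ω.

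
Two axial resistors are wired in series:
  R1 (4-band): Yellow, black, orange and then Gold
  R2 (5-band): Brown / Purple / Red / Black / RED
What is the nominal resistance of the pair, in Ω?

40172 Ω

R1: yellow, black → 40; orange ×10^3 → 40000 Ω.
R2: brown, violet, red → 172; black ×1 → 172 Ω.
Series: 40000 + 172 = 40172 Ω.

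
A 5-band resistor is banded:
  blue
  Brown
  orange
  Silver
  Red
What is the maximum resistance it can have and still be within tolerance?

Blue → 6 (first significant figure)
Brown → 1 (second significant figure)
Orange → 3 (third significant figure)
Silver → ×0.01 multiplier
Red → ±2% tolerance
613 × 0.01 = 6.13 Ω
Maximum = 6.13 × (1 + 2/100) = 6.2526 Ω.

6.2526 Ω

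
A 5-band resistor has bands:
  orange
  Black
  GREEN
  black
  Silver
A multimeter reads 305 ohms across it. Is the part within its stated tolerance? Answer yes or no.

Orange → 3 (first significant figure)
Black → 0 (second significant figure)
Green → 5 (third significant figure)
Black → ×1 multiplier
Silver → ±10% tolerance
305 × 1 = 305 Ω
Allowed range: 274.5 Ω to 335.5 Ω.
305 ohms lies inside that range.

yes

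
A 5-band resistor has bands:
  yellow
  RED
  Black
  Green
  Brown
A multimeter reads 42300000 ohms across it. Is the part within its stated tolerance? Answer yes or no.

Yellow → 4 (first significant figure)
Red → 2 (second significant figure)
Black → 0 (third significant figure)
Green → ×10^5 multiplier
Brown → ±1% tolerance
420 × 100000 = 42000000 Ω
Allowed range: 41580000 Ω to 42420000 Ω.
42300000 ohms lies inside that range.

yes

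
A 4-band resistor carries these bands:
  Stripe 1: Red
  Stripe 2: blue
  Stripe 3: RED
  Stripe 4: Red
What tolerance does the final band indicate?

The last band, red, is the tolerance band.
Red corresponds to ±2%.

±2%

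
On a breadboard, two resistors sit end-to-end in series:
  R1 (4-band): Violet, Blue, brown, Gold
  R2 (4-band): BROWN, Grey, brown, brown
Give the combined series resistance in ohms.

R1: violet, blue → 76; brown ×10 → 760 Ω.
R2: brown, grey → 18; brown ×10 → 180 Ω.
Series: 760 + 180 = 940 Ω.

940 Ω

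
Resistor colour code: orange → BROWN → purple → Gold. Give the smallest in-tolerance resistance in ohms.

Orange → 3 (first significant figure)
Brown → 1 (second significant figure)
Violet → ×10^7 multiplier
Gold → ±5% tolerance
31 × 10000000 = 310000000 Ω
Smallest = 310000000 × (1 − 5/100) = 294500000 Ω.

294500000 Ω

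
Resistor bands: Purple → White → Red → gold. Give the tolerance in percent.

±5%

The last band, gold, is the tolerance band.
Gold corresponds to ±5%.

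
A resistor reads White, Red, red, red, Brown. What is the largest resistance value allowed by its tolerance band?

White → 9 (first significant figure)
Red → 2 (second significant figure)
Red → 2 (third significant figure)
Red → ×10^2 multiplier
Brown → ±1% tolerance
922 × 100 = 92200 Ω
Largest = 92200 × (1 + 1/100) = 93122 Ω.

93122 Ω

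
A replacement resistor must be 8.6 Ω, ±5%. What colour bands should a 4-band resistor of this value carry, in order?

grey, blue, gold, gold

8.6 Ω = 86 × 10^-1.
8 → grey
6 → blue
Multiplier 10^-1 → gold.
±5% tolerance → gold.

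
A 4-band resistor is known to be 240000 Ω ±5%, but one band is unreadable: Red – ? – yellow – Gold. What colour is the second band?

yellow

240000 Ω = 24 × 10^4.
The second band gives digit 4 of the significand, and 4 is yellow.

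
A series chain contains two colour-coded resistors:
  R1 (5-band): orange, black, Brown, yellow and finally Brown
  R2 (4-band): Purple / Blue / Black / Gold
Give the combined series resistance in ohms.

R1: orange, black, brown → 301; yellow ×10^4 → 3010000 Ω.
R2: violet, blue → 76; black ×1 → 76 Ω.
Series: 3010000 + 76 = 3010076 Ω.

3010076 Ω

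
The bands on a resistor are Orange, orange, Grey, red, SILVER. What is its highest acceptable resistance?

Orange → 3 (first significant figure)
Orange → 3 (second significant figure)
Grey → 8 (third significant figure)
Red → ×10^2 multiplier
Silver → ±10% tolerance
338 × 100 = 33800 Ω
Highest = 33800 × (1 + 10/100) = 37180 Ω.

37180 Ω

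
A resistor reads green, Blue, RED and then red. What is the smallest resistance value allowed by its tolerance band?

Green → 5 (first significant figure)
Blue → 6 (second significant figure)
Red → ×10^2 multiplier
Red → ±2% tolerance
56 × 100 = 5600 Ω
Smallest = 5600 × (1 − 2/100) = 5488 Ω.

5488 Ω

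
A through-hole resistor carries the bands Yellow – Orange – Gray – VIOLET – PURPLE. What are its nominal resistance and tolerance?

4380000000 Ω ±0.1%

Yellow → 4 (first significant figure)
Orange → 3 (second significant figure)
Grey → 8 (third significant figure)
Violet → ×10^7 multiplier
Violet → ±0.1% tolerance
438 × 10000000 = 4380000000 Ω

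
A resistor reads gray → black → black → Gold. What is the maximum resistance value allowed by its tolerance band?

84 Ω

Grey → 8 (first significant figure)
Black → 0 (second significant figure)
Black → ×1 multiplier
Gold → ±5% tolerance
80 × 1 = 80 Ω
Maximum = 80 × (1 + 5/100) = 84 Ω.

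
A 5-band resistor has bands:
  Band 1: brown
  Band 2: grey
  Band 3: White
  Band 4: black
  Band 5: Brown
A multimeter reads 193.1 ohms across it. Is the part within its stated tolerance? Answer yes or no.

Brown → 1 (first significant figure)
Grey → 8 (second significant figure)
White → 9 (third significant figure)
Black → ×1 multiplier
Brown → ±1% tolerance
189 × 1 = 189 Ω
Allowed range: 187.11 Ω to 190.89 Ω.
193.1 ohms lies outside that range.

no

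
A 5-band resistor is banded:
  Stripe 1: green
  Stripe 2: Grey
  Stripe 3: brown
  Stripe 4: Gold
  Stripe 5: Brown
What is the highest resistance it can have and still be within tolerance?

Green → 5 (first significant figure)
Grey → 8 (second significant figure)
Brown → 1 (third significant figure)
Gold → ×0.1 multiplier
Brown → ±1% tolerance
581 × 0.1 = 58.1 Ω
Highest = 58.1 × (1 + 1/100) = 58.681 Ω.

58.681 Ω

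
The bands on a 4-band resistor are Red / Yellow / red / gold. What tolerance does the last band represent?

±5%

The last band, gold, is the tolerance band.
Gold corresponds to ±5%.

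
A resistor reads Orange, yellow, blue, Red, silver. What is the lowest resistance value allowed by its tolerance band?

31140 Ω

Orange → 3 (first significant figure)
Yellow → 4 (second significant figure)
Blue → 6 (third significant figure)
Red → ×10^2 multiplier
Silver → ±10% tolerance
346 × 100 = 34600 Ω
Lowest = 34600 × (1 − 10/100) = 31140 Ω.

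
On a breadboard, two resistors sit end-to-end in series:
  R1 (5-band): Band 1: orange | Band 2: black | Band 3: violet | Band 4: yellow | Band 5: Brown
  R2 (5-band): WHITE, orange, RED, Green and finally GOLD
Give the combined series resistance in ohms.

96270000 Ω

R1: orange, black, violet → 307; yellow ×10^4 → 3070000 Ω.
R2: white, orange, red → 932; green ×10^5 → 93200000 Ω.
Series: 3070000 + 93200000 = 96270000 Ω.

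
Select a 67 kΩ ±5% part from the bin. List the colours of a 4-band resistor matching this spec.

blue, violet, orange, gold

67000 Ω = 67 × 10^3.
6 → blue
7 → violet
Multiplier 10^3 → orange.
±5% tolerance → gold.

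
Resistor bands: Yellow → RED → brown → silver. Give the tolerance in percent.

±10%

The last band, silver, is the tolerance band.
Silver corresponds to ±10%.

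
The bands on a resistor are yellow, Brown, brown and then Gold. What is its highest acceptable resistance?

430.5 Ω

Yellow → 4 (first significant figure)
Brown → 1 (second significant figure)
Brown → ×10 multiplier
Gold → ±5% tolerance
41 × 10 = 410 Ω
Highest = 410 × (1 + 5/100) = 430.5 Ω.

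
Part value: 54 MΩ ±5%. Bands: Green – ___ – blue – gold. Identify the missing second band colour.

yellow

54000000 Ω = 54 × 10^6.
The second band gives digit 4 of the significand, and 4 is yellow.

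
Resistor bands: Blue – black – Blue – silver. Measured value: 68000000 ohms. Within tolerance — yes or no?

no

Blue → 6 (first significant figure)
Black → 0 (second significant figure)
Blue → ×10^6 multiplier
Silver → ±10% tolerance
60 × 1000000 = 60000000 Ω
Allowed range: 54000000 Ω to 66000000 Ω.
68000000 ohms lies outside that range.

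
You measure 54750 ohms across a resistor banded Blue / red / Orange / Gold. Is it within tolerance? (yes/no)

no

Blue → 6 (first significant figure)
Red → 2 (second significant figure)
Orange → ×10^3 multiplier
Gold → ±5% tolerance
62 × 1000 = 62000 Ω
Allowed range: 58900 Ω to 65100 Ω.
54750 ohms lies outside that range.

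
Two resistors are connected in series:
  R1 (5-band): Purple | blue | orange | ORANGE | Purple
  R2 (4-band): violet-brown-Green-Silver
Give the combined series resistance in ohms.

7863000 Ω

R1: violet, blue, orange → 763; orange ×10^3 → 763000 Ω.
R2: violet, brown → 71; green ×10^5 → 7100000 Ω.
Series: 763000 + 7100000 = 7863000 Ω.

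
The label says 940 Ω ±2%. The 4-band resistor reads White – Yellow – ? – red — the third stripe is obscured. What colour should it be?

940 Ω = 94 × 10^1.
The third band is the multiplier, 10^1, which is brown.

brown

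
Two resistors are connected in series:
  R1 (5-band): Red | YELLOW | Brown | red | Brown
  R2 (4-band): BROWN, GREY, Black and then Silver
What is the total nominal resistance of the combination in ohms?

R1: red, yellow, brown → 241; red ×10^2 → 24100 Ω.
R2: brown, grey → 18; black ×1 → 18 Ω.
Series: 24100 + 18 = 24118 Ω.

24118 Ω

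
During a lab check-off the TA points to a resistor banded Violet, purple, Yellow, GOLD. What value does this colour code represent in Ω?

770000 Ω

Violet → 7 (first significant figure)
Violet → 7 (second significant figure)
Yellow → ×10^4 multiplier
77 × 10000 = 770000 Ω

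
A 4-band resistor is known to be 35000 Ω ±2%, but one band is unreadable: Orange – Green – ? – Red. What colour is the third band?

35000 Ω = 35 × 10^3.
The third band is the multiplier, 10^3, which is orange.

orange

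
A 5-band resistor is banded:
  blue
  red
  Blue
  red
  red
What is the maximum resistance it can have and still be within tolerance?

Blue → 6 (first significant figure)
Red → 2 (second significant figure)
Blue → 6 (third significant figure)
Red → ×10^2 multiplier
Red → ±2% tolerance
626 × 100 = 62600 Ω
Maximum = 62600 × (1 + 2/100) = 63852 Ω.

63852 Ω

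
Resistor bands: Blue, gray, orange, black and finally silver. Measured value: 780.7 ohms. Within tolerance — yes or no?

no

Blue → 6 (first significant figure)
Grey → 8 (second significant figure)
Orange → 3 (third significant figure)
Black → ×1 multiplier
Silver → ±10% tolerance
683 × 1 = 683 Ω
Allowed range: 614.7 Ω to 751.3 Ω.
780.7 ohms lies outside that range.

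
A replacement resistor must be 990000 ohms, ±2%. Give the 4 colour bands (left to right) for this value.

990000 Ω = 99 × 10^4.
9 → white
9 → white
Multiplier 10^4 → yellow.
±2% tolerance → red.

white, white, yellow, red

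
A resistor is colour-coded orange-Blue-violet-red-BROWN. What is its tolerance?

±1%

The last band, brown, is the tolerance band.
Brown corresponds to ±1%.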